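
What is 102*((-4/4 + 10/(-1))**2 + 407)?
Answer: 53856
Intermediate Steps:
102*((-4/4 + 10/(-1))**2 + 407) = 102*((-4*1/4 + 10*(-1))**2 + 407) = 102*((-1 - 10)**2 + 407) = 102*((-11)**2 + 407) = 102*(121 + 407) = 102*528 = 53856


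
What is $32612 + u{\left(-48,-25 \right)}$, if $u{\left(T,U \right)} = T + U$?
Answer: $32539$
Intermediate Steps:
$32612 + u{\left(-48,-25 \right)} = 32612 - 73 = 32539$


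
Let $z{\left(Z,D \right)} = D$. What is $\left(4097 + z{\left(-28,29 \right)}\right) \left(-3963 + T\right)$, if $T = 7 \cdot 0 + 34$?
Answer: $-16211054$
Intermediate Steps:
$T = 34$ ($T = 0 + 34 = 34$)
$\left(4097 + z{\left(-28,29 \right)}\right) \left(-3963 + T\right) = \left(4097 + 29\right) \left(-3963 + 34\right) = 4126 \left(-3929\right) = -16211054$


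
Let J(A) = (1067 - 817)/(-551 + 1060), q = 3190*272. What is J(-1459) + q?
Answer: 441649370/509 ≈ 8.6768e+5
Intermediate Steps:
q = 867680
J(A) = 250/509
J(-1459) + q = 250/509 + 867680 = 441649370/509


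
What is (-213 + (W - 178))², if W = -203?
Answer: 352836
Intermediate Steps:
(-213 + (W - 178))² = (-213 + (-203 - 178))² = (-213 - 381)² = (-594)² = 352836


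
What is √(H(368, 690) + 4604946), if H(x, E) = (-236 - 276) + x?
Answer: √4604802 ≈ 2145.9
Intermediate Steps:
H(x, E) = -512 + x
√(H(368, 690) + 4604946) = √((-512 + 368) + 4604946) = √(-144 + 4604946) = √4604802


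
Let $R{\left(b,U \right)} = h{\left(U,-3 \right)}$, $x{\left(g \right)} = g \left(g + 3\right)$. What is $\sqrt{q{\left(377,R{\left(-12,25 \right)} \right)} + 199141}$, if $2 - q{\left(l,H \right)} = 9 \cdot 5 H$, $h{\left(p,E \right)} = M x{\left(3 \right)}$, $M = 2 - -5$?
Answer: $3 \sqrt{21497} \approx 439.86$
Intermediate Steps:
$x{\left(g \right)} = g \left(3 + g\right)$
$M = 7$ ($M = 2 + 5 = 7$)
$h{\left(p,E \right)} = 126$ ($h{\left(p,E \right)} = 7 \cdot 3 \left(3 + 3\right) = 7 \cdot 3 \cdot 6 = 7 \cdot 18 = 126$)
$R{\left(b,U \right)} = 126$
$q{\left(l,H \right)} = 2 - 45 H$ ($q{\left(l,H \right)} = 2 - 9 \cdot 5 H = 2 - 45 H$)
$\sqrt{q{\left(377,R{\left(-12,25 \right)} \right)} + 199141} = \sqrt{\left(2 - 5670\right) + 199141} = \sqrt{-5668 + 199141} = \sqrt{193473} = 3 \sqrt{21497}$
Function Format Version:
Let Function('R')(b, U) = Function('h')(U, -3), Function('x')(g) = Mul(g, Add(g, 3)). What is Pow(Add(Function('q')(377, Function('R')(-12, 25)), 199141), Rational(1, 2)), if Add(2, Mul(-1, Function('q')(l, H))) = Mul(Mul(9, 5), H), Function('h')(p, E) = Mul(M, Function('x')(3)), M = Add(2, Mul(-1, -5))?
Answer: Mul(3, Pow(21497, Rational(1, 2))) ≈ 439.86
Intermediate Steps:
Function('x')(g) = Mul(g, Add(3, g))
M = 7 (M = Add(2, 5) = 7)
Function('h')(p, E) = 126 (Function('h')(p, E) = Mul(7, Mul(3, Add(3, 3))) = Mul(7, Mul(3, 6)) = Mul(7, 18) = 126)
Function('R')(b, U) = 126
Function('q')(l, H) = Add(2, Mul(-45, H)) (Function('q')(l, H) = Add(2, Mul(-1, Mul(Mul(9, 5), H))) = Add(2, Mul(-1, Mul(45, H))) = Add(2, Mul(-45, H)))
Pow(Add(Function('q')(377, Function('R')(-12, 25)), 199141), Rational(1, 2)) = Pow(Add(Add(2, Mul(-45, 126)), 199141), Rational(1, 2)) = Pow(Add(Add(2, -5670), 199141), Rational(1, 2)) = Pow(Add(-5668, 199141), Rational(1, 2)) = Pow(193473, Rational(1, 2)) = Mul(3, Pow(21497, Rational(1, 2)))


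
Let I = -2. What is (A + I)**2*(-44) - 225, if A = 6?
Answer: -929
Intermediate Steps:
(A + I)**2*(-44) - 225 = (6 - 2)**2*(-44) - 225 = 4**2*(-44) - 225 = 16*(-44) - 225 = -704 - 225 = -929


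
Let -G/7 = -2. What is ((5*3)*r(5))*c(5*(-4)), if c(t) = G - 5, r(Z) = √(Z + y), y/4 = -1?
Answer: 135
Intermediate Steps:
y = -4 (y = 4*(-1) = -4)
G = 14 (G = -7*(-2) = 14)
r(Z) = √(-4 + Z) (r(Z) = √(Z - 4) = √(-4 + Z))
c(t) = 9 (c(t) = 14 - 5 = 9)
((5*3)*r(5))*c(5*(-4)) = ((5*3)*√(-4 + 5))*9 = (15*√1)*9 = (15*1)*9 = 15*9 = 135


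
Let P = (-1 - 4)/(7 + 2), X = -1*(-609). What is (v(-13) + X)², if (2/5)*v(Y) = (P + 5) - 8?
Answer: 29170801/81 ≈ 3.6013e+5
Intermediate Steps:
X = 609
P = -5/9 ≈ -0.55556
v(Y) = -80/9 (v(Y) = 5*((-5/9 + 5) - 8)/2 = 5*(40/9 - 8)/2 = (5/2)*(-32/9) = -80/9)
(v(-13) + X)² = (-80/9 + 609)² = (5401/9)² = 29170801/81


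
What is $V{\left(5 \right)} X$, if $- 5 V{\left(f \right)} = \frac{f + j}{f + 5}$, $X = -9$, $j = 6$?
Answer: $\frac{99}{50} \approx 1.98$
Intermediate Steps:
$V{\left(f \right)} = - \frac{6 + f}{5 \left(5 + f\right)}$ ($V{\left(f \right)} = - \frac{\left(f + 6\right) \frac{1}{f + 5}}{5} = - \frac{\left(6 + f\right) \frac{1}{5 + f}}{5} = - \frac{\frac{1}{5 + f} \left(6 + f\right)}{5} = - \frac{6 + f}{5 \left(5 + f\right)}$)
$V{\left(5 \right)} X = \frac{-6 - 5}{5 \left(5 + 5\right)} \left(-9\right) = \frac{-6 - 5}{5 \cdot 10} \left(-9\right) = \frac{1}{5} \cdot \frac{1}{10} \left(-11\right) \left(-9\right) = \left(- \frac{11}{50}\right) \left(-9\right) = \frac{99}{50}$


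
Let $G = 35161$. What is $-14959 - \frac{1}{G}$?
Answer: $- \frac{525973400}{35161} \approx -14959.0$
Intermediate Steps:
$-14959 - \frac{1}{G} = -14959 - \frac{1}{35161} = - \frac{525973400}{35161}$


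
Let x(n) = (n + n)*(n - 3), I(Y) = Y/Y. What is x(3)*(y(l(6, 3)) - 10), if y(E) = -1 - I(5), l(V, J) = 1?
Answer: 0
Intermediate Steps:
I(Y) = 1
y(E) = -2 (y(E) = -1 - 1*1 = -1 - 1 = -2)
x(n) = 2*n*(-3 + n) (x(n) = (2*n)*(-3 + n) = 2*n*(-3 + n))
x(3)*(y(l(6, 3)) - 10) = (2*3*(-3 + 3))*(-2 - 10) = (2*3*0)*(-12) = 0*(-12) = 0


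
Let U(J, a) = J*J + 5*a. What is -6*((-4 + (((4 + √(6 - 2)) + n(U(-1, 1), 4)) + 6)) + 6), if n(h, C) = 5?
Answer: -114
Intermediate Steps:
U(J, a) = J² + 5*a
-6*((-4 + (((4 + √(6 - 2)) + n(U(-1, 1), 4)) + 6)) + 6) = -6*((-4 + (((4 + √(6 - 2)) + 5) + 6)) + 6) = -6*((-4 + (((4 + √4) + 5) + 6)) + 6) = -6*((-4 + (((4 + 2) + 5) + 6)) + 6) = -6*((-4 + ((6 + 5) + 6)) + 6) = -6*((-4 + (11 + 6)) + 6) = -6*((-4 + 17) + 6) = -6*(13 + 6) = -6*19 = -114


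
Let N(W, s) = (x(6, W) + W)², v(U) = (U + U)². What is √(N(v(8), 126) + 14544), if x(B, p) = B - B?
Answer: 4*√5005 ≈ 282.98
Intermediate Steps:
x(B, p) = 0
v(U) = 4*U² (v(U) = (2*U)² = 4*U²)
N(W, s) = W² (N(W, s) = (0 + W)² = W²)
√(N(v(8), 126) + 14544) = √((4*8²)² + 14544) = √((4*64)² + 14544) = √(256² + 14544) = √(65536 + 14544) = √80080 = 4*√5005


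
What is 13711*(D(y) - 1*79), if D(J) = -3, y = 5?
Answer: -1124302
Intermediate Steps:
13711*(D(y) - 1*79) = 13711*(-3 - 1*79) = 13711*(-3 - 79) = 13711*(-82) = -1124302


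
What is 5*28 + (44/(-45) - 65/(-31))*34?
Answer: 248374/1395 ≈ 178.05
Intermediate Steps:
5*28 + (44/(-45) - 65/(-31))*34 = 140 + (44*(-1/45) - 65*(-1/31))*34 = 140 + (-44/45 + 65/31)*34 = 140 + (1561/1395)*34 = 140 + 53074/1395 = 248374/1395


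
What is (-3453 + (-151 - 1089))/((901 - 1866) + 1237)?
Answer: -4693/272 ≈ -17.254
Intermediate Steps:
(-3453 + (-151 - 1089))/((901 - 1866) + 1237) = (-3453 - 1240)/(-965 + 1237) = -4693/272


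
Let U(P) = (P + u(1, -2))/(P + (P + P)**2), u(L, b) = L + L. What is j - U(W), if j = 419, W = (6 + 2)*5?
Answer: 192737/460 ≈ 418.99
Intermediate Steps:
u(L, b) = 2*L
W = 40 (W = 8*5 = 40)
U(P) = (2 + P)/(P + 4*P**2) (U(P) = (P + 2*1)/(P + (P + P)**2) = (P + 2)/(P + (2*P)**2) = (2 + P)/(P + 4*P**2))
j - U(W) = 419 - (2 + 40)/(40*(1 + 4*40)) = 419 - 42/(40*(1 + 160)) = 419 - 42/(40*161) = 419 - 1*3/460 = 419 - 3/460 = 192737/460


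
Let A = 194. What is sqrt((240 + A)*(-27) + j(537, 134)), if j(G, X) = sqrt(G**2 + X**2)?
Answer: sqrt(-11718 + 5*sqrt(12253)) ≈ 105.66*I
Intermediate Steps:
sqrt((240 + A)*(-27) + j(537, 134)) = sqrt((240 + 194)*(-27) + sqrt(537**2 + 134**2)) = sqrt(434*(-27) + sqrt(288369 + 17956)) = sqrt(-11718 + sqrt(306325)) = sqrt(-11718 + 5*sqrt(12253))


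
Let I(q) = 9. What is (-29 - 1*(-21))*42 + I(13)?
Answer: -327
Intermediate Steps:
(-29 - 1*(-21))*42 + I(13) = (-29 - 1*(-21))*42 + 9 = (-29 + 21)*42 + 9 = -8*42 + 9 = -336 + 9 = -327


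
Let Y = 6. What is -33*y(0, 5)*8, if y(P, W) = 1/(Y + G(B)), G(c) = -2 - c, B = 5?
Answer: 264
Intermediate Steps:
y(P, W) = -1 (y(P, W) = 1/(6 + (-2 - 1*5)) = 1/(6 + (-2 - 5)) = 1/(6 - 7) = 1/(-1) = -1)
-33*y(0, 5)*8 = -33*(-1)*8 = 33*8 = 264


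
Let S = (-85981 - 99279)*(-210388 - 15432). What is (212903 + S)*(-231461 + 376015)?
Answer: 6047507095693062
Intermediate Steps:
S = 41835413200 (S = -185260*(-225820) = 41835413200)
(212903 + S)*(-231461 + 376015) = (212903 + 41835413200)*(-231461 + 376015) = 41835626103*144554 = 6047507095693062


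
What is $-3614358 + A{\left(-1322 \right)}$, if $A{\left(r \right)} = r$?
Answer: $-3615680$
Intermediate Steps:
$-3614358 + A{\left(-1322 \right)} = -3614358 - 1322 = -3615680$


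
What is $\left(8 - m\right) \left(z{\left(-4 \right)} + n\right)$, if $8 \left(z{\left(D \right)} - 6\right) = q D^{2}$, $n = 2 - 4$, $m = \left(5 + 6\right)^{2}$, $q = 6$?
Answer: $-1808$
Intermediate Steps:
$m = 121$ ($m = 11^{2} = 121$)
$n = -2$ ($n = 2 - 4 = -2$)
$z{\left(D \right)} = 6 + \frac{3 D^{2}}{4}$ ($z{\left(D \right)} = 6 + \frac{6 D^{2}}{8} = 6 + \frac{3 D^{2}}{4}$)
$\left(8 - m\right) \left(z{\left(-4 \right)} + n\right) = \left(8 - 121\right) \left(\left(6 + \frac{3 \left(-4\right)^{2}}{4}\right) - 2\right) = \left(8 - 121\right) \left(\left(6 + \frac{3}{4} \cdot 16\right) - 2\right) = - 113 \left(\left(6 + 12\right) - 2\right) = - 113 \left(18 - 2\right) = \left(-113\right) 16 = -1808$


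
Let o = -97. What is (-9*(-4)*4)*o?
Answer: -13968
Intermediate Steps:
(-9*(-4)*4)*o = (-9*(-4)*4)*(-97) = (36*4)*(-97) = 144*(-97) = -13968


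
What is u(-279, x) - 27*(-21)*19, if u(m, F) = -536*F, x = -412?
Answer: 231605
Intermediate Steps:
u(-279, x) - 27*(-21)*19 = -536*(-412) - 27*(-21)*19 = 220832 - (-567)*19 = 220832 - 1*(-10773) = 220832 + 10773 = 231605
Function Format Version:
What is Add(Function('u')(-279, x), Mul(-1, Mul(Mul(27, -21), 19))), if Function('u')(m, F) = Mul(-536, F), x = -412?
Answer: 231605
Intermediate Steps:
Add(Function('u')(-279, x), Mul(-1, Mul(Mul(27, -21), 19))) = Add(Mul(-536, -412), Mul(-1, Mul(Mul(27, -21), 19))) = Add(220832, Mul(-1, Mul(-567, 19))) = Add(220832, Mul(-1, -10773)) = Add(220832, 10773) = 231605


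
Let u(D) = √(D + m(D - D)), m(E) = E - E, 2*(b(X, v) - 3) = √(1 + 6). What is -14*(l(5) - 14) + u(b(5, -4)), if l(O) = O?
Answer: 126 + √(12 + 2*√7)/2 ≈ 128.08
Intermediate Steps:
b(X, v) = 3 + √7/2 (b(X, v) = 3 + √(1 + 6)/2 = 3 + √7/2)
m(E) = 0
u(D) = √D (u(D) = √(D + 0) = √D)
-14*(l(5) - 14) + u(b(5, -4)) = -14*(5 - 14) + √(3 + √7/2) = -14*(-9) + √(3 + √7/2) = 126 + √(3 + √7/2)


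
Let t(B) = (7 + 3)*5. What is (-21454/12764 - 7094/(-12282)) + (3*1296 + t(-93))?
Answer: 154294315003/39191862 ≈ 3936.9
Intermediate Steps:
t(B) = 50 (t(B) = 10*5 = 50)
(-21454/12764 - 7094/(-12282)) + (3*1296 + t(-93)) = (-21454/12764 - 7094/(-12282)) + (3*1296 + 50) = (-21454*1/12764 - 7094*(-1/12282)) + (3888 + 50) = (-10727/6382 + 3547/6141) + 3938 = -43237553/39191862 + 3938 = 154294315003/39191862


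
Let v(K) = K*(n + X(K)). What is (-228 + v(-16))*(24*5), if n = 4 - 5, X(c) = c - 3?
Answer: 11040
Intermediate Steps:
X(c) = -3 + c
n = -1
v(K) = K*(-4 + K) (v(K) = K*(-1 + (-3 + K)) = K*(-4 + K))
(-228 + v(-16))*(24*5) = (-228 - 16*(-4 - 16))*(24*5) = (-228 - 16*(-20))*120 = (-228 + 320)*120 = 92*120 = 11040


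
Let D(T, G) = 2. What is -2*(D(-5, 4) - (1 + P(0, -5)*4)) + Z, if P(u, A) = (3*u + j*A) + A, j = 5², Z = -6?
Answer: -1048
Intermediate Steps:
j = 25
P(u, A) = 3*u + 26*A (P(u, A) = (3*u + 25*A) + A = 3*u + 26*A)
-2*(D(-5, 4) - (1 + P(0, -5)*4)) + Z = -2*(2 - (1 + (3*0 + 26*(-5))*4)) - 6 = -2*(2 - (1 + (0 - 130)*4)) - 6 = -2*(2 - (1 - 130*4)) - 6 = -2*(2 - (1 - 520)) - 6 = -2*(2 - 1*(-519)) - 6 = -2*(2 + 519) - 6 = -2*521 - 6 = -1042 - 6 = -1048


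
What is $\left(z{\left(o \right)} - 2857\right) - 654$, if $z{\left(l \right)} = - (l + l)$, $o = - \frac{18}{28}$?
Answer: $- \frac{24568}{7} \approx -3509.7$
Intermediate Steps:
$o = - \frac{9}{14}$ ($o = \left(-18\right) \frac{1}{28} = - \frac{9}{14} \approx -0.64286$)
$z{\left(l \right)} = - 2 l$
$\left(z{\left(o \right)} - 2857\right) - 654 = \left(\left(-2\right) \left(- \frac{9}{14}\right) - 2857\right) - 654 = \left(\frac{9}{7} - 2857\right) - 654 = - \frac{19990}{7} - 654 = - \frac{24568}{7}$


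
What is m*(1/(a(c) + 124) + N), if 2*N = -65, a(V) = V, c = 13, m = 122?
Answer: -543083/137 ≈ -3964.1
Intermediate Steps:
N = -65/2 (N = (½)*(-65) = -65/2 ≈ -32.500)
m*(1/(a(c) + 124) + N) = 122*(1/(13 + 124) - 65/2) = 122*(1/137 - 65/2) = 122*(-8903/274) = -543083/137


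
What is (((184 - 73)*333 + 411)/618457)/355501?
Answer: 37374/219862081957 ≈ 1.6999e-7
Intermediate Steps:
(((184 - 73)*333 + 411)/618457)/355501 = ((111*333 + 411)*(1/618457))*(1/355501) = ((36963 + 411)*(1/618457))*(1/355501) = (37374*(1/618457))*(1/355501) = (37374/618457)*(1/355501) = 37374/219862081957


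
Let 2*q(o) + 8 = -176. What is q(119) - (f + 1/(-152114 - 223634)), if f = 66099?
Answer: -24871135867/375748 ≈ -66191.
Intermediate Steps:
q(o) = -92 (q(o) = -4 + (1/2)*(-176) = -4 - 88 = -92)
q(119) - (f + 1/(-152114 - 223634)) = -92 - (66099 + 1/(-152114 - 223634)) = -92 - (66099 + 1/(-375748)) = -92 - (66099 - 1/375748) = -92 - 1*24836567051/375748 = -92 - 24836567051/375748 = -24871135867/375748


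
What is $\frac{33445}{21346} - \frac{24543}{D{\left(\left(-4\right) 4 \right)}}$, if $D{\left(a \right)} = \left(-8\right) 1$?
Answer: $\frac{262081219}{85384} \approx 3069.4$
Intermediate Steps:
$D{\left(a \right)} = -8$
$\frac{33445}{21346} - \frac{24543}{D{\left(\left(-4\right) 4 \right)}} = \frac{33445}{21346} - \frac{24543}{-8} = 33445 \cdot \frac{1}{21346} - - \frac{24543}{8} = \frac{33445}{21346} + \frac{24543}{8} = \frac{262081219}{85384}$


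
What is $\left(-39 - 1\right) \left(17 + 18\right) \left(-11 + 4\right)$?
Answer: $9800$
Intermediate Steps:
$\left(-39 - 1\right) \left(17 + 18\right) \left(-11 + 4\right) = - 40 \cdot 35 \left(-7\right) = \left(-40\right) \left(-245\right) = 9800$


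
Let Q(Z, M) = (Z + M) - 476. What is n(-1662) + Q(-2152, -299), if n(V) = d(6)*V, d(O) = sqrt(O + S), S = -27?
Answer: -2927 - 1662*I*sqrt(21) ≈ -2927.0 - 7616.2*I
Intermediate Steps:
d(O) = sqrt(-27 + O) (d(O) = sqrt(O - 27) = sqrt(-27 + O))
Q(Z, M) = -476 + M + Z (Q(Z, M) = (M + Z) - 476 = -476 + M + Z)
n(V) = I*V*sqrt(21) (n(V) = sqrt(-27 + 6)*V = sqrt(-21)*V = (I*sqrt(21))*V = I*V*sqrt(21))
n(-1662) + Q(-2152, -299) = I*(-1662)*sqrt(21) + (-476 - 299 - 2152) = -1662*I*sqrt(21) - 2927 = -2927 - 1662*I*sqrt(21)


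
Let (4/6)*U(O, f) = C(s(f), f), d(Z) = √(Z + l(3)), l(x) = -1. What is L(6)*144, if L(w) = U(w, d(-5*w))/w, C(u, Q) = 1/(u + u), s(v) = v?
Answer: -18*I*√31/31 ≈ -3.2329*I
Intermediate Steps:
C(u, Q) = 1/(2*u)
d(Z) = √(-1 + Z) (d(Z) = √(Z - 1) = √(-1 + Z))
U(O, f) = 3/(4*f) (U(O, f) = 3*(1/(2*f))/2 = 3/(4*f))
L(w) = 3/(4*w*√(-1 - 5*w)) (L(w) = (3/(4*(√(-1 - 5*w))))/w = (3/(4*√(-1 - 5*w)))/w = 3/(4*w*√(-1 - 5*w)))
L(6)*144 = ((¾)/(6*√(-1 - 5*6)))*144 = ((¾)*(⅙)/√(-1 - 30))*144 = ((¾)*(⅙)/√(-31))*144 = ((¾)*(⅙)*(-I*√31/31))*144 = -I*√31/248*144 = -18*I*√31/31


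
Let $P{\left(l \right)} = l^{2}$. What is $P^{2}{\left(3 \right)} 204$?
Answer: $16524$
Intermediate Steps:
$P^{2}{\left(3 \right)} 204 = \left(3^{2}\right)^{2} \cdot 204 = 9^{2} \cdot 204 = 81 \cdot 204 = 16524$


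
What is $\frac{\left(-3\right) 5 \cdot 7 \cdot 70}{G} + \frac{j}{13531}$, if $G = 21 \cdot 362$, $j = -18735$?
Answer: $- \frac{5758960}{2449111} \approx -2.3514$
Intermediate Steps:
$G = 7602$
$\frac{\left(-3\right) 5 \cdot 7 \cdot 70}{G} + \frac{j}{13531} = \frac{\left(-3\right) 5 \cdot 7 \cdot 70}{7602} - \frac{18735}{13531} = \left(-15\right) 7 \cdot 70 \cdot \frac{1}{7602} - \frac{18735}{13531} = \left(-105\right) 70 \cdot \frac{1}{7602} - \frac{18735}{13531} = \left(-7350\right) \frac{1}{7602} - \frac{18735}{13531} = - \frac{175}{181} - \frac{18735}{13531} = - \frac{5758960}{2449111}$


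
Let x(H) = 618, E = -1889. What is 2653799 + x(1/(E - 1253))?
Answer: 2654417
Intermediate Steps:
2653799 + x(1/(E - 1253)) = 2653799 + 618 = 2654417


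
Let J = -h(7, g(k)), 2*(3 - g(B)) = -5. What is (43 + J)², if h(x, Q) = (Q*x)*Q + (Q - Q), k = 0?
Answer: 455625/16 ≈ 28477.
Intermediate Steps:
g(B) = 11/2 (g(B) = 3 - ½*(-5) = 3 + 5/2 = 11/2)
h(x, Q) = x*Q² (h(x, Q) = x*Q² + 0 = x*Q²)
J = -847/4 (J = -7*(11/2)² = -7*121/4 = -1*847/4 = -847/4 ≈ -211.75)
(43 + J)² = (43 - 847/4)² = (-675/4)² = 455625/16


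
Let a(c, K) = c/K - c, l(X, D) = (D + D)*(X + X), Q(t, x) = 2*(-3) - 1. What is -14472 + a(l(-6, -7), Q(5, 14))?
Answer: -14664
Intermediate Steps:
Q(t, x) = -7 (Q(t, x) = -6 - 1 = -7)
l(X, D) = 4*D*X (l(X, D) = (2*D)*(2*X) = 4*D*X)
a(c, K) = -c + c/K
-14472 + a(l(-6, -7), Q(5, 14)) = -14472 + (-4*(-7)*(-6) + (4*(-7)*(-6))/(-7)) = -14472 + (-1*168 + 168*(-1/7)) = -14472 + (-168 - 24) = -14472 - 192 = -14664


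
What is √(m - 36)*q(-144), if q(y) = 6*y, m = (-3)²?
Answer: -2592*I*√3 ≈ -4489.5*I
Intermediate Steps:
m = 9
√(m - 36)*q(-144) = √(9 - 36)*(6*(-144)) = √(-27)*(-864) = (3*I*√3)*(-864) = -2592*I*√3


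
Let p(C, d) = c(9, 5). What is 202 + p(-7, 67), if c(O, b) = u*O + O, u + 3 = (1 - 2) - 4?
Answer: 139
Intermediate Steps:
u = -8 (u = -3 + ((1 - 2) - 4) = -3 + (-1 - 4) = -3 - 5 = -8)
c(O, b) = -7*O (c(O, b) = -8*O + O = -7*O)
p(C, d) = -63 (p(C, d) = -7*9 = -63)
202 + p(-7, 67) = 202 - 63 = 139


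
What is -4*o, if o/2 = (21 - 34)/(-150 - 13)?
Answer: -104/163 ≈ -0.63804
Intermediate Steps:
o = 26/163 (o = 2*((21 - 34)/(-150 - 13)) = 2*(-13/(-163)) = 2*(-13*(-1/163)) = 2*(13/163) = 26/163 ≈ 0.15951)
-4*o = -4*26/163 = -104/163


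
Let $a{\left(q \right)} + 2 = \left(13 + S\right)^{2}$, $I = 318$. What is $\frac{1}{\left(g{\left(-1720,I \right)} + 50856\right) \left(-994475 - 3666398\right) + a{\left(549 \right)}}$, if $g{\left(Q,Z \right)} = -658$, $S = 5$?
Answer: $- \frac{1}{233966502532} \approx -4.2741 \cdot 10^{-12}$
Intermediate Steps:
$a{\left(q \right)} = 322$ ($a{\left(q \right)} = -2 + \left(13 + 5\right)^{2} = -2 + 18^{2} = -2 + 324 = 322$)
$\frac{1}{\left(g{\left(-1720,I \right)} + 50856\right) \left(-994475 - 3666398\right) + a{\left(549 \right)}} = \frac{1}{\left(-658 + 50856\right) \left(-994475 - 3666398\right) + 322} = \frac{1}{50198 \left(-4660873\right) + 322} = \frac{1}{-233966502854 + 322} = \frac{1}{-233966502532} = - \frac{1}{233966502532}$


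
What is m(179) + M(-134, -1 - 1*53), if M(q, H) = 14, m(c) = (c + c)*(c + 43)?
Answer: 79490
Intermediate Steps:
m(c) = 2*c*(43 + c) (m(c) = (2*c)*(43 + c) = 2*c*(43 + c))
m(179) + M(-134, -1 - 1*53) = 2*179*(43 + 179) + 14 = 2*179*222 + 14 = 79476 + 14 = 79490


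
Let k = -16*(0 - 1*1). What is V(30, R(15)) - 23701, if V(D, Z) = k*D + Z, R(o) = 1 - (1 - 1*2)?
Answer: -23219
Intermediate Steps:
R(o) = 2 (R(o) = 1 - (1 - 2) = 1 - 1*(-1) = 1 + 1 = 2)
k = 16 (k = -16*(0 - 1) = -16*(-1) = 16)
V(D, Z) = Z + 16*D (V(D, Z) = 16*D + Z = Z + 16*D)
V(30, R(15)) - 23701 = (2 + 16*30) - 23701 = (2 + 480) - 23701 = 482 - 23701 = -23219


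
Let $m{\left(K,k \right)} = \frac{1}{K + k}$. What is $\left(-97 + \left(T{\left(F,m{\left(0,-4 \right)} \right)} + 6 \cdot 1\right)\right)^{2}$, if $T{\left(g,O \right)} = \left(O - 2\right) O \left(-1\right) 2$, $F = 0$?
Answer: $\frac{543169}{64} \approx 8487.0$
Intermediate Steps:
$T{\left(g,O \right)} = - 2 O \left(-2 + O\right)$ ($T{\left(g,O \right)} = \left(-2 + O\right) O \left(-1\right) 2 = O \left(-2 + O\right) \left(-1\right) 2 = - O \left(-2 + O\right) 2 = - 2 O \left(-2 + O\right)$)
$\left(-97 + \left(T{\left(F,m{\left(0,-4 \right)} \right)} + 6 \cdot 1\right)\right)^{2} = \left(-97 + \left(\frac{2 \left(2 - \frac{1}{0 - 4}\right)}{0 - 4} + 6 \cdot 1\right)\right)^{2} = \left(-97 + \left(\frac{2 \left(2 - \frac{1}{-4}\right)}{-4} + 6\right)\right)^{2} = \left(-97 + \left(2 \left(- \frac{1}{4}\right) \left(2 - - \frac{1}{4}\right) + 6\right)\right)^{2} = \left(-97 + \left(2 \left(- \frac{1}{4}\right) \left(2 + \frac{1}{4}\right) + 6\right)\right)^{2} = \left(-97 + \left(2 \left(- \frac{1}{4}\right) \frac{9}{4} + 6\right)\right)^{2} = \left(-97 + \left(- \frac{9}{8} + 6\right)\right)^{2} = \left(-97 + \frac{39}{8}\right)^{2} = \left(- \frac{737}{8}\right)^{2} = \frac{543169}{64}$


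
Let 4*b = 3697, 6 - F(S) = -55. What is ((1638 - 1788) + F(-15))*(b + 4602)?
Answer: -1967345/4 ≈ -4.9184e+5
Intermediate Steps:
F(S) = 61 (F(S) = 6 - 1*(-55) = 6 + 55 = 61)
b = 3697/4 (b = (1/4)*3697 = 3697/4 ≈ 924.25)
((1638 - 1788) + F(-15))*(b + 4602) = ((1638 - 1788) + 61)*(3697/4 + 4602) = (-150 + 61)*(22105/4) = -89*22105/4 = -1967345/4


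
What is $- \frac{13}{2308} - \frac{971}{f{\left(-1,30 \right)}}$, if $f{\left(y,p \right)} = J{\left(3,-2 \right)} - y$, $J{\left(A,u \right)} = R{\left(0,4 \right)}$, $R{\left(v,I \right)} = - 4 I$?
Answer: $\frac{2240873}{34620} \approx 64.728$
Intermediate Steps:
$J{\left(A,u \right)} = -16$ ($J{\left(A,u \right)} = \left(-4\right) 4 = -16$)
$f{\left(y,p \right)} = -16 - y$
$- \frac{13}{2308} - \frac{971}{f{\left(-1,30 \right)}} = - \frac{13}{2308} - \frac{971}{-16 - -1} = \left(-13\right) \frac{1}{2308} - \frac{971}{-16 + 1} = - \frac{13}{2308} - \frac{971}{-15} = - \frac{13}{2308} - - \frac{971}{15} = - \frac{13}{2308} + \frac{971}{15} = \frac{2240873}{34620}$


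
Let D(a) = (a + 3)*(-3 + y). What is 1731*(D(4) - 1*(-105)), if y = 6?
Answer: 218106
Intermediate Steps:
D(a) = 9 + 3*a (D(a) = (a + 3)*(-3 + 6) = (3 + a)*3 = 9 + 3*a)
1731*(D(4) - 1*(-105)) = 1731*((9 + 3*4) - 1*(-105)) = 1731*((9 + 12) + 105) = 1731*(21 + 105) = 1731*126 = 218106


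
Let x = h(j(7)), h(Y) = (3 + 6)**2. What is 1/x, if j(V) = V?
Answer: 1/81 ≈ 0.012346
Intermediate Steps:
h(Y) = 81 (h(Y) = 9**2 = 81)
x = 81
1/x = 1/81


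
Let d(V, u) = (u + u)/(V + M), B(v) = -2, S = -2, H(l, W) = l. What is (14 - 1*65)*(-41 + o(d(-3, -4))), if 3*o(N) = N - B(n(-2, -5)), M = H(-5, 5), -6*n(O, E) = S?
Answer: 2040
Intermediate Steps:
n(O, E) = 1/3 (n(O, E) = -1/6*(-2) = 1/3)
M = -5
d(V, u) = 2*u/(-5 + V) (d(V, u) = (u + u)/(V - 5) = (2*u)/(-5 + V) = 2*u/(-5 + V))
o(N) = 2/3 + N/3 (o(N) = (N - 1*(-2))/3 = (N + 2)/3 = (2 + N)/3 = 2/3 + N/3)
(14 - 1*65)*(-41 + o(d(-3, -4))) = (14 - 1*65)*(-41 + (2/3 + (2*(-4)/(-5 - 3))/3)) = (14 - 65)*(-41 + (2/3 + (2*(-4)/(-8))/3)) = -51*(-41 + (2/3 + (2*(-4)*(-1/8))/3)) = -51*(-41 + (2/3 + (1/3)*1)) = -51*(-41 + (2/3 + 1/3)) = -51*(-41 + 1) = -51*(-40) = 2040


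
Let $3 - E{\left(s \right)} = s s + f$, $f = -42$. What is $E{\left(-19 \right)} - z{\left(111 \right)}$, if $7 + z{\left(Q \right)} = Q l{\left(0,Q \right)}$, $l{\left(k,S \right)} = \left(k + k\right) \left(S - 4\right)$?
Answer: $-309$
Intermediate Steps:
$l{\left(k,S \right)} = 2 k \left(-4 + S\right)$
$E{\left(s \right)} = 45 - s^{2}$ ($E{\left(s \right)} = 3 - \left(s s - 42\right) = 3 - \left(s^{2} - 42\right) = 3 - \left(-42 + s^{2}\right) = 45 - s^{2}$)
$z{\left(Q \right)} = -7$ ($z{\left(Q \right)} = -7 + Q 2 \cdot 0 \left(-4 + Q\right) = -7 + Q 0 = -7 + 0 = -7$)
$E{\left(-19 \right)} - z{\left(111 \right)} = \left(45 - \left(-19\right)^{2}\right) - -7 = \left(45 - 361\right) + 7 = -316 + 7 = -309$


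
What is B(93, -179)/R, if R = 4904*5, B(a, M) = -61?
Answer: -61/24520 ≈ -0.0024878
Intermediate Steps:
R = 24520
B(93, -179)/R = -61/24520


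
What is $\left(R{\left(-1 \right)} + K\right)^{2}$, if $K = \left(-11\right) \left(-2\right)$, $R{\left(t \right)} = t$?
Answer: $441$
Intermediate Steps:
$K = 22$
$\left(R{\left(-1 \right)} + K\right)^{2} = \left(-1 + 22\right)^{2} = 21^{2} = 441$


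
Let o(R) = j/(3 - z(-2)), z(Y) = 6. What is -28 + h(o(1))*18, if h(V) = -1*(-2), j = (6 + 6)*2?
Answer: 8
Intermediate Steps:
j = 24 (j = 12*2 = 24)
o(R) = -8 (o(R) = 24/(3 - 1*6) = 24/(3 - 6) = 24/(-3) = 24*(-⅓) = -8)
h(V) = 2
-28 + h(o(1))*18 = -28 + 2*18 = -28 + 36 = 8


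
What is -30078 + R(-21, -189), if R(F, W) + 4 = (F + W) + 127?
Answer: -30165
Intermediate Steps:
R(F, W) = 123 + F + W (R(F, W) = -4 + ((F + W) + 127) = -4 + (127 + F + W) = 123 + F + W)
-30078 + R(-21, -189) = -30078 + (123 - 21 - 189) = -30078 - 87 = -30165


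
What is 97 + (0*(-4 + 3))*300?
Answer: 97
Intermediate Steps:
97 + (0*(-4 + 3))*300 = 97 + (0*(-1))*300 = 97 + 0*300 = 97 + 0 = 97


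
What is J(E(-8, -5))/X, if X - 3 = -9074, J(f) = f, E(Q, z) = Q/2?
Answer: 4/9071 ≈ 0.00044097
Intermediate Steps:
E(Q, z) = Q/2 (E(Q, z) = Q*(½) = Q/2)
X = -9071 (X = 3 - 9074 = -9071)
J(E(-8, -5))/X = ((½)*(-8))/(-9071) = -4*(-1/9071) = 4/9071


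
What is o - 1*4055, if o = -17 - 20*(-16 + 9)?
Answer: -3932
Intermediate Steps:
o = 123 (o = -17 - 20*(-7) = -17 + 140 = 123)
o - 1*4055 = 123 - 1*4055 = 123 - 4055 = -3932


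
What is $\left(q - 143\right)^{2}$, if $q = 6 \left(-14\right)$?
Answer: $51529$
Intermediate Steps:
$q = -84$
$\left(q - 143\right)^{2} = \left(-84 - 143\right)^{2} = \left(-227\right)^{2} = 51529$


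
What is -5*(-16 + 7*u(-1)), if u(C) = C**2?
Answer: 45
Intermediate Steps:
-5*(-16 + 7*u(-1)) = -5*(-16 + 7*(-1)**2) = -5*(-16 + 7*1) = -5*(-16 + 7) = -5*(-9) = 45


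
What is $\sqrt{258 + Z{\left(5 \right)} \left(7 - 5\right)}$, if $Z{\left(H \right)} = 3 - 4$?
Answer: $16$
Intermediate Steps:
$Z{\left(H \right)} = -1$
$\sqrt{258 + Z{\left(5 \right)} \left(7 - 5\right)} = \sqrt{258 - \left(7 - 5\right)} = \sqrt{258 - 2} = \sqrt{256} = 16$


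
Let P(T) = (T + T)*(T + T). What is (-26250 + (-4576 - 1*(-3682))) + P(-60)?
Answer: -12744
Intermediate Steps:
P(T) = 4*T**2 (P(T) = (2*T)*(2*T) = 4*T**2)
(-26250 + (-4576 - 1*(-3682))) + P(-60) = (-26250 + (-4576 - 1*(-3682))) + 4*(-60)**2 = (-26250 + (-4576 + 3682)) + 4*3600 = (-26250 - 894) + 14400 = -27144 + 14400 = -12744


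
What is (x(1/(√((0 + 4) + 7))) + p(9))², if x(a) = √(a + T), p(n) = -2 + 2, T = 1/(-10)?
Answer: -⅒ + √11/11 ≈ 0.20151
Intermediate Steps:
T = -⅒ ≈ -0.10000
p(n) = 0
x(a) = √(-⅒ + a) (x(a) = √(a - ⅒) = √(-⅒ + a))
(x(1/(√((0 + 4) + 7))) + p(9))² = (√(-10 + 100/(√((0 + 4) + 7)))/10 + 0)² = (√(-10 + 100/(√(4 + 7)))/10 + 0)² = (√(-10 + 100/(√11))/10 + 0)² = (√(-10 + 100*(√11/11))/10 + 0)² = (√(-10 + 100*√11/11)/10 + 0)² = (√(-10 + 100*√11/11)/10)² = -⅒ + √11/11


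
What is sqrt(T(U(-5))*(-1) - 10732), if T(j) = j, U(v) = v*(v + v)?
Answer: 3*I*sqrt(1198) ≈ 103.84*I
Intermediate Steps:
U(v) = 2*v**2 (U(v) = v*(2*v) = 2*v**2)
sqrt(T(U(-5))*(-1) - 10732) = sqrt((2*(-5)**2)*(-1) - 10732) = sqrt((2*25)*(-1) - 10732) = sqrt(50*(-1) - 10732) = sqrt(-50 - 10732) = sqrt(-10782) = 3*I*sqrt(1198)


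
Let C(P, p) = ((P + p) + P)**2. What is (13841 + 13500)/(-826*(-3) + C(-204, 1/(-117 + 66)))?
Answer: 3742839/23129461 ≈ 0.16182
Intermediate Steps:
C(P, p) = (p + 2*P)**2
(13841 + 13500)/(-826*(-3) + C(-204, 1/(-117 + 66))) = (13841 + 13500)/(-826*(-3) + (1/(-117 + 66) + 2*(-204))**2) = 27341/(2478 + (1/(-51) - 408)**2) = 27341/(2478 + (-1/51 - 408)**2) = 27341/(2478 + (-20809/51)**2) = 27341/(2478 + 433014481/2601) = 27341/(439459759/2601) = 27341*(2601/439459759) = 3742839/23129461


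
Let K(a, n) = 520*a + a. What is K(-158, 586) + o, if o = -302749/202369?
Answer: -16658914091/202369 ≈ -82320.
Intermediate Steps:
K(a, n) = 521*a
o = -302749/202369 (o = -302749*1/202369 = -302749/202369 ≈ -1.4960)
K(-158, 586) + o = 521*(-158) - 302749/202369 = -82318 - 302749/202369 = -16658914091/202369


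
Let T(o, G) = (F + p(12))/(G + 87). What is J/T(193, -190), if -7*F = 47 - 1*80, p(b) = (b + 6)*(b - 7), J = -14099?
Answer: 10165379/663 ≈ 15332.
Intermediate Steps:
p(b) = (-7 + b)*(6 + b) (p(b) = (6 + b)*(-7 + b) = (-7 + b)*(6 + b))
F = 33/7 (F = -(47 - 1*80)/7 = -(47 - 80)/7 = -⅐*(-33) = 33/7 ≈ 4.7143)
T(o, G) = 663/(7*(87 + G)) (T(o, G) = (33/7 + (-42 + 12² - 1*12))/(G + 87) = (33/7 + (-42 + 144 - 12))/(87 + G) = (33/7 + 90)/(87 + G) = 663/(7*(87 + G)))
J/T(193, -190) = -14099/(663/(7*(87 - 190))) = -14099/((663/7)/(-103)) = -14099/((663/7)*(-1/103)) = -14099/(-663/721) = -14099*(-721/663) = 10165379/663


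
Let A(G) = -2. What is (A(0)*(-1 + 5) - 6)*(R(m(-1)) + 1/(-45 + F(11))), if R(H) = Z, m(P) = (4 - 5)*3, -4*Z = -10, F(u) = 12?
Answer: -1141/33 ≈ -34.576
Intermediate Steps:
Z = 5/2 (Z = -¼*(-10) = 5/2 ≈ 2.5000)
m(P) = -3 (m(P) = -1*3 = -3)
R(H) = 5/2
(A(0)*(-1 + 5) - 6)*(R(m(-1)) + 1/(-45 + F(11))) = (-2*(-1 + 5) - 6)*(5/2 + 1/(-45 + 12)) = (-2*4 - 6)*(5/2 + 1/(-33)) = (-8 - 6)*(5/2 - 1/33) = -14*163/66 = -1141/33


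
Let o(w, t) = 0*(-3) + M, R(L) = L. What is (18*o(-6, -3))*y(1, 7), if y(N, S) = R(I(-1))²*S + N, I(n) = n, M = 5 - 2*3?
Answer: -144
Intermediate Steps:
M = -1 (M = 5 - 6 = -1)
o(w, t) = -1 (o(w, t) = 0*(-3) - 1 = 0 - 1 = -1)
y(N, S) = N + S (y(N, S) = (-1)²*S + N = 1*S + N = S + N = N + S)
(18*o(-6, -3))*y(1, 7) = (18*(-1))*(1 + 7) = -18*8 = -144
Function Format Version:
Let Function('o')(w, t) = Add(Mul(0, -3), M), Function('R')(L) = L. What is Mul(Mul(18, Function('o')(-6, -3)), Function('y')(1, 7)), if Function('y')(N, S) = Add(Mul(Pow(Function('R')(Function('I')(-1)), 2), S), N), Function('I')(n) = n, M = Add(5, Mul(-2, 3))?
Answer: -144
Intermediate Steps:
M = -1 (M = Add(5, -6) = -1)
Function('o')(w, t) = -1 (Function('o')(w, t) = Add(Mul(0, -3), -1) = Add(0, -1) = -1)
Function('y')(N, S) = Add(N, S) (Function('y')(N, S) = Add(Mul(Pow(-1, 2), S), N) = Add(Mul(1, S), N) = Add(S, N) = Add(N, S))
Mul(Mul(18, Function('o')(-6, -3)), Function('y')(1, 7)) = Mul(Mul(18, -1), Add(1, 7)) = Mul(-18, 8) = -144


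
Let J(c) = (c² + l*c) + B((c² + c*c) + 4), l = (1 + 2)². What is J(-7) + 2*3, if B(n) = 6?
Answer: -2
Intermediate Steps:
l = 9 (l = 3² = 9)
J(c) = 6 + c² + 9*c (J(c) = (c² + 9*c) + 6 = 6 + c² + 9*c)
J(-7) + 2*3 = (6 + (-7)² + 9*(-7)) + 2*3 = (6 + 49 - 63) + 6 = -8 + 6 = -2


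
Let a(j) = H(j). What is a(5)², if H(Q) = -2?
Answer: 4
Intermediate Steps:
a(j) = -2
a(5)² = (-2)² = 4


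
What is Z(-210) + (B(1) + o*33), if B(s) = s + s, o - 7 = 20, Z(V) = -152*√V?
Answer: 893 - 152*I*√210 ≈ 893.0 - 2202.7*I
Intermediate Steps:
o = 27 (o = 7 + 20 = 27)
B(s) = 2*s
Z(-210) + (B(1) + o*33) = -152*I*√210 + (2*1 + 27*33) = -152*I*√210 + (2 + 891) = -152*I*√210 + 893 = 893 - 152*I*√210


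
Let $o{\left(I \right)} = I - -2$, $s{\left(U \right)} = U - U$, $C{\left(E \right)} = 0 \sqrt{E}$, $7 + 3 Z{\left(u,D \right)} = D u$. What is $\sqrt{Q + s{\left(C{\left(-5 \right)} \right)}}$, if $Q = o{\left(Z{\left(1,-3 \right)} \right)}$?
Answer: $\frac{2 i \sqrt{3}}{3} \approx 1.1547 i$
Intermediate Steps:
$Z{\left(u,D \right)} = - \frac{7}{3} + \frac{D u}{3}$
$C{\left(E \right)} = 0$
$s{\left(U \right)} = 0$
$o{\left(I \right)} = 2 + I$ ($o{\left(I \right)} = I + 2 = 2 + I$)
$Q = - \frac{4}{3}$ ($Q = 2 - \left(\frac{7}{3} + 1 \cdot 1\right) = 2 - \frac{10}{3} = - \frac{4}{3} \approx -1.3333$)
$\sqrt{Q + s{\left(C{\left(-5 \right)} \right)}} = \sqrt{- \frac{4}{3} + 0} = \sqrt{- \frac{4}{3}} = \frac{2 i \sqrt{3}}{3}$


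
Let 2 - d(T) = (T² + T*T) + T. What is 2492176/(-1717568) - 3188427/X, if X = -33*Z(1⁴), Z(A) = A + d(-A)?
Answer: 5185772445/107348 ≈ 48308.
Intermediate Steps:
d(T) = 2 - T - 2*T² (d(T) = 2 - ((T² + T*T) + T) = 2 - ((T² + T²) + T) = 2 - (2*T² + T) = 2 - (T + 2*T²) = 2 + (-T - 2*T²) = 2 - T - 2*T²)
Z(A) = 2 - 2*A² + 2*A (Z(A) = A + (2 - (-1)*A - 2*A²) = A + (2 + A - 2*A²) = 2 - 2*A² + 2*A)
X = -66 (X = -33*(2 - 2*(1⁴)² + 2*1⁴) = -33*(2 - 2*1² + 2*1) = -33*(2 - 2*1 + 2) = -33*(2 - 2 + 2) = -33*2 = -66)
2492176/(-1717568) - 3188427/X = 2492176/(-1717568) - 3188427/(-66) = 2492176*(-1/1717568) - 3188427*(-1/66) = -155761/107348 + 96619/2 = 5185772445/107348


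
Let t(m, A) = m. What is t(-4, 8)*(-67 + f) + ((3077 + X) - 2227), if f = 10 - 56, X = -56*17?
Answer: 350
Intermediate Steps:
X = -952
f = -46
t(-4, 8)*(-67 + f) + ((3077 + X) - 2227) = -4*(-67 - 46) + ((3077 - 952) - 2227) = -4*(-113) + (2125 - 2227) = 452 - 102 = 350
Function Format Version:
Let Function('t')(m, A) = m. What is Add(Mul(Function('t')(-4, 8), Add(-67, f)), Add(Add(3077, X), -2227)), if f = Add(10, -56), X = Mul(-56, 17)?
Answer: 350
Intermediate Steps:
X = -952
f = -46
Add(Mul(Function('t')(-4, 8), Add(-67, f)), Add(Add(3077, X), -2227)) = Add(Mul(-4, Add(-67, -46)), Add(Add(3077, -952), -2227)) = Add(Mul(-4, -113), Add(2125, -2227)) = Add(452, -102) = 350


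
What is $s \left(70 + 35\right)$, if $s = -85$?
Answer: $-8925$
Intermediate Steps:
$s \left(70 + 35\right) = - 85 \left(70 + 35\right) = \left(-85\right) 105 = -8925$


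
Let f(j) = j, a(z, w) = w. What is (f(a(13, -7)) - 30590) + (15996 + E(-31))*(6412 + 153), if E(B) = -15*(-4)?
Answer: 105377043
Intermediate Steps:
E(B) = 60
(f(a(13, -7)) - 30590) + (15996 + E(-31))*(6412 + 153) = (-7 - 30590) + (15996 + 60)*(6412 + 153) = -30597 + 16056*6565 = -30597 + 105407640 = 105377043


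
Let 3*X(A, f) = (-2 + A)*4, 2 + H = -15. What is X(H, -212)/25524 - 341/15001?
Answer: -6812782/287164143 ≈ -0.023724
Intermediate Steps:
H = -17 (H = -2 - 15 = -17)
X(A, f) = -8/3 + 4*A/3 (X(A, f) = ((-2 + A)*4)/3 = (-8 + 4*A)/3 = -8/3 + 4*A/3)
X(H, -212)/25524 - 341/15001 = (-8/3 + (4/3)*(-17))/25524 - 341/15001 = (-8/3 - 68/3)*(1/25524) - 341*1/15001 = -76/3*1/25524 - 341/15001 = -19/19143 - 341/15001 = -6812782/287164143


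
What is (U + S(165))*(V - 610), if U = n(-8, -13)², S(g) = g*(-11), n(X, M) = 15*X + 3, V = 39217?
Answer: 458419518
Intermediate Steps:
n(X, M) = 3 + 15*X
S(g) = -11*g
U = 13689 (U = (3 + 15*(-8))² = (3 - 120)² = (-117)² = 13689)
(U + S(165))*(V - 610) = (13689 - 11*165)*(39217 - 610) = (13689 - 1815)*38607 = 11874*38607 = 458419518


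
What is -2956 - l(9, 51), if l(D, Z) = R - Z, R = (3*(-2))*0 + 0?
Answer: -2905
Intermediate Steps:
R = 0 (R = -6*0 + 0 = 0 + 0 = 0)
l(D, Z) = -Z (l(D, Z) = 0 - Z = -Z)
-2956 - l(9, 51) = -2956 - (-1)*51 = -2956 - 1*(-51) = -2956 + 51 = -2905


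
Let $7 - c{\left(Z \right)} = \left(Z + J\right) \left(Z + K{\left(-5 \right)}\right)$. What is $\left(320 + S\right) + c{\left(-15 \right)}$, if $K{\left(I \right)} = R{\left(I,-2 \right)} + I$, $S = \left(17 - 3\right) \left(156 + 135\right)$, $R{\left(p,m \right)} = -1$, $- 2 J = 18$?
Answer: $3897$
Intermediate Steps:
$J = -9$ ($J = \left(- \frac{1}{2}\right) 18 = -9$)
$S = 4074$ ($S = 14 \cdot 291 = 4074$)
$K{\left(I \right)} = -1 + I$
$c{\left(Z \right)} = 7 - \left(-9 + Z\right) \left(-6 + Z\right)$ ($c{\left(Z \right)} = 7 - \left(Z - 9\right) \left(Z - 6\right) = 7 - \left(-9 + Z\right) \left(Z - 6\right) = 7 - \left(-9 + Z\right) \left(-6 + Z\right)$)
$\left(320 + S\right) + c{\left(-15 \right)} = \left(320 + 4074\right) - 497 = 4394 - 497 = 3897$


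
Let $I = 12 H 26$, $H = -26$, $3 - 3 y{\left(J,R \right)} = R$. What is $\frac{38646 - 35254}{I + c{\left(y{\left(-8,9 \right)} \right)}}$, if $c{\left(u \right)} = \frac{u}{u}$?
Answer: $- \frac{3392}{8111} \approx -0.4182$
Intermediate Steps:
$y{\left(J,R \right)} = 1 - \frac{R}{3}$
$c{\left(u \right)} = 1$
$I = -8112$ ($I = 12 \left(-26\right) 26 = \left(-312\right) 26 = -8112$)
$\frac{38646 - 35254}{I + c{\left(y{\left(-8,9 \right)} \right)}} = \frac{38646 - 35254}{-8112 + 1} = \frac{3392}{-8111} = 3392 \left(- \frac{1}{8111}\right) = - \frac{3392}{8111}$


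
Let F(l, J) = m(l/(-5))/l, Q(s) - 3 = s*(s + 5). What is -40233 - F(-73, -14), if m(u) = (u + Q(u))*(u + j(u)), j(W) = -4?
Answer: -366723643/9125 ≈ -40189.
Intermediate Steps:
Q(s) = 3 + s*(5 + s) (Q(s) = 3 + s*(s + 5) = 3 + s*(5 + s))
m(u) = (-4 + u)*(3 + u² + 6*u) (m(u) = (u + (3 + u² + 5*u))*(u - 4) = (3 + u² + 6*u)*(-4 + u) = (-4 + u)*(3 + u² + 6*u))
F(l, J) = (-12 - l³/125 + 2*l²/25 + 21*l/5)/l (F(l, J) = (-12 + (l/(-5))³ - 21*l/(-5) + 2*(l/(-5))²)/l = (-12 + (l*(-⅕))³ - 21*l*(-1)/5 + 2*(l*(-⅕))²)/l = (-12 + (-l/5)³ - (-21)*l/5 + 2*(-l/5)²)/l = (-12 - l³/125 + 21*l/5 + 2*(l²/25))/l = (-12 - l³/125 + 21*l/5 + 2*l²/25)/l = (-12 - l³/125 + 2*l²/25 + 21*l/5)/l)
-40233 - F(-73, -14) = -40233 - (-1500 - 1*(-73)³ + 10*(-73)² + 525*(-73))/(125*(-73)) = -40233 - (-1)*(-1500 - 1*(-389017) + 10*5329 - 38325)/(125*73) = -40233 - (-1)*(-1500 + 389017 + 53290 - 38325)/(125*73) = -40233 - (-1)*402482/(125*73) = -40233 - 1*(-402482/9125) = -40233 + 402482/9125 = -366723643/9125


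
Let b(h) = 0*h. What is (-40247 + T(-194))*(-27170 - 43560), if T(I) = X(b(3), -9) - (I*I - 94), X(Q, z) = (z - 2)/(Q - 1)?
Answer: 5501237940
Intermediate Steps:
b(h) = 0
X(Q, z) = (-2 + z)/(-1 + Q)
T(I) = 105 - I² (T(I) = (-2 - 9)/(-1 + 0) - (I*I - 94) = -11/(-1) - (I² - 94) = -1*(-11) - (-94 + I²) = 11 + (94 - I²) = 105 - I²)
(-40247 + T(-194))*(-27170 - 43560) = (-40247 + (105 - 1*(-194)²))*(-27170 - 43560) = (-40247 + (105 - 1*37636))*(-70730) = (-40247 + (105 - 37636))*(-70730) = (-40247 - 37531)*(-70730) = -77778*(-70730) = 5501237940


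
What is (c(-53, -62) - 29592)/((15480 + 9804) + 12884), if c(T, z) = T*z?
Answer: -13153/19084 ≈ -0.68922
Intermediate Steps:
(c(-53, -62) - 29592)/((15480 + 9804) + 12884) = (-53*(-62) - 29592)/((15480 + 9804) + 12884) = (3286 - 29592)/(25284 + 12884) = -26306/38168 = -26306*1/38168 = -13153/19084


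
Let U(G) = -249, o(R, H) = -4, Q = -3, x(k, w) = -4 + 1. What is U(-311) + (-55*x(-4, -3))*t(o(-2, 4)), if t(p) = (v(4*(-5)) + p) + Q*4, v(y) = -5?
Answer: -3714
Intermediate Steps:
x(k, w) = -3
t(p) = -17 + p (t(p) = (-5 + p) - 3*4 = (-5 + p) - 12 = -17 + p)
U(-311) + (-55*x(-4, -3))*t(o(-2, 4)) = -249 + (-55*(-3))*(-17 - 4) = -249 + 165*(-21) = -249 - 3465 = -3714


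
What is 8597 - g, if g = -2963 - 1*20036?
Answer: 31596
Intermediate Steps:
g = -22999 (g = -2963 - 20036 = -22999)
8597 - g = 8597 - 1*(-22999) = 8597 + 22999 = 31596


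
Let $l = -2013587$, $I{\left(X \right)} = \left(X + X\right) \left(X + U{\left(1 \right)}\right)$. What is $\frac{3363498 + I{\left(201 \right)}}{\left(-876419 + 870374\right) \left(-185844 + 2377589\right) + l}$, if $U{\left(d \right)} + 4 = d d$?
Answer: $- \frac{1721547}{6625556056} \approx -0.00025983$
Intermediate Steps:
$U{\left(d \right)} = -4 + d^{2}$ ($U{\left(d \right)} = -4 + d d = -4 + d^{2}$)
$I{\left(X \right)} = 2 X \left(-3 + X\right)$ ($I{\left(X \right)} = \left(X + X\right) \left(X - \left(4 - 1^{2}\right)\right) = 2 X \left(X + \left(-4 + 1\right)\right) = 2 X \left(X - 3\right) = 2 X \left(-3 + X\right)$)
$\frac{3363498 + I{\left(201 \right)}}{\left(-876419 + 870374\right) \left(-185844 + 2377589\right) + l} = \frac{3363498 + 2 \cdot 201 \left(-3 + 201\right)}{\left(-876419 + 870374\right) \left(-185844 + 2377589\right) - 2013587} = \frac{3363498 + 2 \cdot 201 \cdot 198}{\left(-6045\right) 2191745 - 2013587} = \frac{3363498 + 79596}{-13249098525 - 2013587} = \frac{3443094}{-13251112112} = 3443094 \left(- \frac{1}{13251112112}\right) = - \frac{1721547}{6625556056}$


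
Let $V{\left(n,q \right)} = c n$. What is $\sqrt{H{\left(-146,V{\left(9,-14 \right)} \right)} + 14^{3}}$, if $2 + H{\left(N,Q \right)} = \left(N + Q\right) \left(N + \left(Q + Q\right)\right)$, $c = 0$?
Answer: $\sqrt{24058} \approx 155.11$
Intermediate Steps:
$V{\left(n,q \right)} = 0$ ($V{\left(n,q \right)} = 0 n = 0$)
$H{\left(N,Q \right)} = -2 + \left(N + Q\right) \left(N + 2 Q\right)$ ($H{\left(N,Q \right)} = -2 + \left(N + Q\right) \left(N + \left(Q + Q\right)\right) = -2 + \left(N + Q\right) \left(N + 2 Q\right)$)
$\sqrt{H{\left(-146,V{\left(9,-14 \right)} \right)} + 14^{3}} = \sqrt{\left(-2 + \left(-146\right)^{2} + 2 \cdot 0^{2} + 3 \left(-146\right) 0\right) + 14^{3}} = \sqrt{\left(-2 + 21316 + 2 \cdot 0 + 0\right) + 2744} = \sqrt{\left(-2 + 21316 + 0 + 0\right) + 2744} = \sqrt{21314 + 2744} = \sqrt{24058}$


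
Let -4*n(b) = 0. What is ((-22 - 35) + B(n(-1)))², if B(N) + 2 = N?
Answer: 3481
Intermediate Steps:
n(b) = 0 (n(b) = -¼*0 = 0)
B(N) = -2 + N
((-22 - 35) + B(n(-1)))² = ((-22 - 35) + (-2 + 0))² = (-57 - 2)² = (-59)² = 3481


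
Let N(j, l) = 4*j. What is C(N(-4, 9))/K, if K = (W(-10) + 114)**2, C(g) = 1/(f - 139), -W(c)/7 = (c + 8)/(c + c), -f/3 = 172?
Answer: -20/168163259 ≈ -1.1893e-7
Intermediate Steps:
f = -516 (f = -3*172 = -516)
W(c) = -7*(8 + c)/(2*c) (W(c) = -7*(c + 8)/(c + c) = -7*(8 + c)/(2*c))
C(g) = -1/655 (C(g) = 1/(-516 - 139) = 1/(-655) = -1/655)
K = 1283689/100 (K = ((-7/2 - 28/(-10)) + 114)**2 = ((-7/2 - 28*(-1/10)) + 114)**2 = ((-7/2 + 14/5) + 114)**2 = (-7/10 + 114)**2 = (1133/10)**2 = 1283689/100 ≈ 12837.)
C(N(-4, 9))/K = -1/(655*1283689/100) = -1/655*100/1283689 = -20/168163259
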